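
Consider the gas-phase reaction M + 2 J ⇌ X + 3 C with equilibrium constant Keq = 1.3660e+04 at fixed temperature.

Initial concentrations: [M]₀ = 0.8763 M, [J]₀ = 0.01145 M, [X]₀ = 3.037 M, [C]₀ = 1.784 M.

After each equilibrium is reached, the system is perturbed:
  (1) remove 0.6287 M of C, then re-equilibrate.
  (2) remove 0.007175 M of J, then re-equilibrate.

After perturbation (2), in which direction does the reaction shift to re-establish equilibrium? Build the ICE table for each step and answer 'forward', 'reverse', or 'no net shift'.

Q₀ = 1.5009e+05 vs Keq = 1.3660e+04 ⇒ Q>K, reverse
Step 1:
                    M           J           X           C
  Initial      0.8763     0.01145       3.037       1.784
  Change      0.01249     0.02498    -0.01249    -0.03747
  Equil        0.8888     0.03643       3.025       1.747
  solve Keq expr → x = -0.01249; check Q = 1.3660e+04
Then remove 0.6287 M of C.
Step 2:
                    M           J           X           C
  Initial      0.8888     0.03643       3.025       1.118
  Change    -0.008507    -0.01701    0.008507     0.02552
  Equil        0.8803     0.01942       3.033       1.143
  solve Keq expr → x = 0.008507; check Q = 1.3660e+04
Then remove 0.007175 M of J.
Step 3:
                    M           J           X           C
  Initial      0.8803     0.01224       3.033       1.143
  Change     0.003433    0.006865   -0.003433     -0.0103
  Equil        0.8837     0.01911        3.03       1.133
  solve Keq expr → x = -0.003433; check Q = 1.3660e+04

Direction: reverse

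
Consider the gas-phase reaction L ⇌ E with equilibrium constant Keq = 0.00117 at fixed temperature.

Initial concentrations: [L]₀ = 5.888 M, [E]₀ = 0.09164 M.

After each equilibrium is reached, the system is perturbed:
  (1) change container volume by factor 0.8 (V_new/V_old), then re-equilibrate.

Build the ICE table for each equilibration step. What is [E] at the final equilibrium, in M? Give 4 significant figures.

Q₀ = 0.01556 vs Keq = 0.00117 ⇒ Q>K, reverse
Step 1:
                   L          E
  Initial      5.888    0.09164
  Change     0.08465   -0.08465
  Equil        5.973   0.006988
  solve Keq expr → x = -0.08465; check Q = 0.00117
Then change container volume by factor 0.8 (V_new/V_old).
Step 2:
                   L          E
  Initial      7.466   0.008735
  Change           0          0
  Equil        7.466   0.008735
  solve Keq expr → x = 0; check Q = 0.00117

[E]_eq = 0.008735 M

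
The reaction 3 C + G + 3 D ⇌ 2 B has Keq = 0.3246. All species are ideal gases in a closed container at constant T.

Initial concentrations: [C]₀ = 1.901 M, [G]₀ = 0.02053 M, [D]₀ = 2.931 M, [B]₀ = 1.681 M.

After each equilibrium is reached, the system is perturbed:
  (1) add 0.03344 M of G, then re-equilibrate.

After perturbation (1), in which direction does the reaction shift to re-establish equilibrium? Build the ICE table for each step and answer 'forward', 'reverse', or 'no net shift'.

Q₀ = 0.7957 vs Keq = 0.3246 ⇒ Q>K, reverse
Step 1:
                   C          G          D          B
  init         1.901    0.02053      2.931      1.681
  Δ          0.06124    0.02041    0.06124   -0.04083
  eq           1.962    0.04094      2.992       1.64
  solve Keq expr → x = -0.02041; check Q = 0.3246
Then add 0.03344 M of G.
Step 2:
                   C          G          D          B
  init         1.962    0.07438      2.992       1.64
  Δ         -0.06844   -0.02281   -0.06844    0.04562
  eq           1.894    0.05157      2.924      1.686
  solve Keq expr → x = 0.02281; check Q = 0.3246

Direction: forward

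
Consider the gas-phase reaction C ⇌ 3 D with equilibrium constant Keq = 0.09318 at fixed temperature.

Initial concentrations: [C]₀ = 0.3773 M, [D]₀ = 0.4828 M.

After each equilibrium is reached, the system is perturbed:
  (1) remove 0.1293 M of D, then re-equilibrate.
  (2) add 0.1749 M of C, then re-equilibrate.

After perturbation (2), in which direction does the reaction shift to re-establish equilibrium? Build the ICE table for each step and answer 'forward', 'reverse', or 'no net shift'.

Direction: forward

Q₀ = 0.2983 vs Keq = 0.09318 ⇒ Q>K, reverse
Step 1:
                  C         D
  I          0.3773    0.4828
  C         0.04735    -0.142
  E          0.4246    0.3408
  solve Keq expr → x = -0.04735; check Q = 0.09318
Then remove 0.1293 M of D.
Step 2:
                  C         D
  I          0.4246    0.2115
  C        -0.03947    0.1184
  E          0.3852    0.3299
  solve Keq expr → x = 0.03947; check Q = 0.09318
Then add 0.1749 M of C.
Step 3:
                  C         D
  I          0.5601    0.3299
  C         -0.0136   0.04079
  E          0.5465    0.3707
  solve Keq expr → x = 0.0136; check Q = 0.09318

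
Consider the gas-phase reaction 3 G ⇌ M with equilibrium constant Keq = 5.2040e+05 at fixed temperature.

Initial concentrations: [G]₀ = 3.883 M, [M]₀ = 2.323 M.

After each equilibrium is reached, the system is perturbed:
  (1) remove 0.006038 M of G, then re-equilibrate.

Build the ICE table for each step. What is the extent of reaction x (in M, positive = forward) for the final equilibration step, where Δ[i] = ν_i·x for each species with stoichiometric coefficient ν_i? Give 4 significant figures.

x = -0.002011 M

Q₀ = 0.03968 vs Keq = 5.2040e+05 ⇒ Q<K, forward
Step 1:
                   G          M
  init         3.883      2.323
  Δ           -3.864      1.288
  eq         0.01907      3.611
  solve Keq expr → x = 1.288; check Q = 5.2040e+05
Then remove 0.006038 M of G.
Step 2:
                   G          M
  init       0.01304      3.611
  Δ         0.006034  -0.002011
  eq         0.01907      3.609
  solve Keq expr → x = -0.002011; check Q = 5.2040e+05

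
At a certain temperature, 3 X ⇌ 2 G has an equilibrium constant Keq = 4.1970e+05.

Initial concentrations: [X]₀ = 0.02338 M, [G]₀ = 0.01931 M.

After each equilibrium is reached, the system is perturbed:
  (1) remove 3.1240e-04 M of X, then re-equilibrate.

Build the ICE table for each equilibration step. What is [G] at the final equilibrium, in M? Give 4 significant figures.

Q₀ = 29.18 vs Keq = 4.1970e+05 ⇒ Q<K, forward
Step 1:
                   X          G
  init       0.02338    0.01931
  Δ         -0.02198    0.01465
  eq        0.001401    0.03396
  solve Keq expr → x = 0.007326; check Q = 4.1970e+05
Then remove 3.1240e-04 M of X.
Step 2:
                   X          G
  init      0.001088    0.03396
  Δ       3.0677e-04 -2.0451e-04
  eq        0.001395    0.03376
  solve Keq expr → x = -1.0226e-04; check Q = 4.1970e+05

[G]_eq = 0.03376 M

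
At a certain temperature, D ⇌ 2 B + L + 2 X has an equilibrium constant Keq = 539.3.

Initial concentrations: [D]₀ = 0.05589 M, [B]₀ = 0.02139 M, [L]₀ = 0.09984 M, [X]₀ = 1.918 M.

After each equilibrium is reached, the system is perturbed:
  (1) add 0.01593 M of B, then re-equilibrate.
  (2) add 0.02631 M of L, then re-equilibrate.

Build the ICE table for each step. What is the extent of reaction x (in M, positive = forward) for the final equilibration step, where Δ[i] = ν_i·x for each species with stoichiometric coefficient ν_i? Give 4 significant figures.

Q₀ = 0.003007 vs Keq = 539.3 ⇒ Q<K, forward
Step 1:
                   D          B          L          X
  Initial    0.05589    0.02139    0.09984      1.918
  Change    -0.05587     0.1117    0.05587     0.1117
  Equil   2.1081e-05     0.1331     0.1557       2.03
  solve Keq expr → x = 0.05587; check Q = 539.3
Then add 0.01593 M of B.
Step 2:
                   D          B          L          X
  Initial 2.1081e-05     0.1491     0.1557       2.03
  Change  5.3421e-06 -1.0684e-05 -5.3421e-06 -1.0684e-05
  Equil   2.6424e-05      0.149     0.1557       2.03
  solve Keq expr → x = -5.3421e-06; check Q = 539.3
Then add 0.02631 M of L.
Step 3:
                   D          B          L          X
  Initial 2.6424e-05      0.149      0.182       2.03
  Change  4.4602e-06 -8.9204e-06 -4.4602e-06 -8.9204e-06
  Equil   3.0884e-05      0.149      0.182       2.03
  solve Keq expr → x = -4.4602e-06; check Q = 539.3

x = -4.4602e-06 M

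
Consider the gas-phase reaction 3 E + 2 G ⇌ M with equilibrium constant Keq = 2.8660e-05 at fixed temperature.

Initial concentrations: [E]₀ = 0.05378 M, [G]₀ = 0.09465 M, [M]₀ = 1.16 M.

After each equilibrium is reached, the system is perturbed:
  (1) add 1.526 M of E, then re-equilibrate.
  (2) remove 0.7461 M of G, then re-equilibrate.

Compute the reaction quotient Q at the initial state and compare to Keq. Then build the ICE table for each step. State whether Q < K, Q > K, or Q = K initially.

Q₀ = 8.3244e+05; Q > K (proceeds reverse)

Q₀ = 8.3244e+05 vs Keq = 2.8660e-05 ⇒ Q>K, reverse
Step 1:
                  E         G         M
  I         0.05378   0.09465      1.16
  C           3.459     2.306    -1.153
  E           3.512       2.4  0.007155
  solve Keq expr → x = -1.153; check Q = 2.8660e-05
Then add 1.526 M of E.
Step 2:
                  E         G         M
  I           5.038       2.4  0.007155
  C        -0.03909  -0.02606   0.01303
  E           4.999     2.374   0.02019
  solve Keq expr → x = 0.01303; check Q = 2.8660e-05
Then remove 0.7461 M of G.
Step 3:
                  E         G         M
  I           4.999     1.628   0.02019
  C         0.03081   0.02054  -0.01027
  E            5.03     1.649  0.009915
  solve Keq expr → x = -0.01027; check Q = 2.8660e-05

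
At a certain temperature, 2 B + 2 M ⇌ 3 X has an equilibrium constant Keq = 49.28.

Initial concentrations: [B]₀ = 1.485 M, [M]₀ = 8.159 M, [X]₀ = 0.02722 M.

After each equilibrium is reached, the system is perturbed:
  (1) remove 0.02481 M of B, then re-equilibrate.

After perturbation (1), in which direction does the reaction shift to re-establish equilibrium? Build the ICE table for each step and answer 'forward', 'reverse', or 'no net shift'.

Direction: reverse

Q₀ = 1.3738e-07 vs Keq = 49.28 ⇒ Q<K, forward
Step 1:
                    B           M           X
  init          1.485       8.159     0.02722
  Δ            -1.418      -1.418       2.127
  eq          0.06683       6.741       2.154
  solve Keq expr → x = 0.7091; check Q = 49.28
Then remove 0.02481 M of B.
Step 2:
                    B           M           X
  init        0.04202       6.741       2.154
  Δ           0.02299     0.02299    -0.03449
  eq          0.06501       6.764        2.12
  solve Keq expr → x = -0.0115; check Q = 49.28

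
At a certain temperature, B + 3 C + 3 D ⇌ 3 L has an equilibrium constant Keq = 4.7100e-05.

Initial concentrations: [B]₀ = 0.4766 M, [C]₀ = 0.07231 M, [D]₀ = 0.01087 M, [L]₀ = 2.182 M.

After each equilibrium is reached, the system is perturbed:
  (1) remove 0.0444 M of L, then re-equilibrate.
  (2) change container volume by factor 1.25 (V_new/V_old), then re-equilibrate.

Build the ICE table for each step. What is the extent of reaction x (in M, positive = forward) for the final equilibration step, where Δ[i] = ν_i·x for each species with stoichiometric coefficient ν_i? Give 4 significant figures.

Q₀ = 4.4888e+10 vs Keq = 4.7100e-05 ⇒ Q>K, reverse
Step 1:
                  B         C         D         L
  init       0.4766   0.07231   0.01087     2.182
  Δ          0.6737     2.021     2.021    -2.021
  eq           1.15     2.093     2.032     0.161
  solve Keq expr → x = -0.6737; check Q = 4.7100e-05
Then remove 0.0444 M of L.
Step 2:
                  B         C         D         L
  init         1.15     2.093     2.032    0.1166
  Δ        -0.01265  -0.03796  -0.03796   0.03796
  eq          1.138     2.055     1.994    0.1545
  solve Keq expr → x = 0.01265; check Q = 4.7100e-05
Then change container volume by factor 1.25 (V_new/V_old).
Step 3:
                  B         C         D         L
  init       0.9101     1.644     1.595    0.1236
  Δ        0.009417   0.02825   0.02825  -0.02825
  eq         0.9195     1.673     1.623   0.09536
  solve Keq expr → x = -0.009417; check Q = 4.7100e-05

x = -0.009417 M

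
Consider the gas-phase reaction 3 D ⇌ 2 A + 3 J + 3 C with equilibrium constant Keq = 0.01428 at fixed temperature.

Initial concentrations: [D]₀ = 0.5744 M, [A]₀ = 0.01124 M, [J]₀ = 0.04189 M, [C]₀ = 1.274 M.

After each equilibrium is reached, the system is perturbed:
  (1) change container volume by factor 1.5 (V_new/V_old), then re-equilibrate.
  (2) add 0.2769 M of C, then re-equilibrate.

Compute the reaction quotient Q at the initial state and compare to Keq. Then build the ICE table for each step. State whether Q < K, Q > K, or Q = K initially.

Q₀ = 1.0133e-07; Q < K (proceeds forward)

Q₀ = 1.0133e-07 vs Keq = 0.01428 ⇒ Q<K, forward
Step 1:
                  D         A         J         C
  I          0.5744   0.01124   0.04189     1.274
  C         -0.1927    0.1284    0.1927    0.1927
  E          0.3817    0.1397    0.2346     1.467
  solve Keq expr → x = 0.06422; check Q = 0.01428
Then change container volume by factor 1.5 (V_new/V_old).
Step 2:
                  D         A         J         C
  I          0.2545   0.09312    0.1564    0.9778
  C         -0.0448   0.02987    0.0448    0.0448
  E          0.2097     0.123    0.2012     1.023
  solve Keq expr → x = 0.01493; check Q = 0.01428
Then add 0.2769 M of C.
Step 3:
                  D         A         J         C
  I          0.2097     0.123    0.2012     1.299
  C         0.01671  -0.01114  -0.01671  -0.01671
  E          0.2264    0.1118    0.1845     1.283
  solve Keq expr → x = -0.00557; check Q = 0.01428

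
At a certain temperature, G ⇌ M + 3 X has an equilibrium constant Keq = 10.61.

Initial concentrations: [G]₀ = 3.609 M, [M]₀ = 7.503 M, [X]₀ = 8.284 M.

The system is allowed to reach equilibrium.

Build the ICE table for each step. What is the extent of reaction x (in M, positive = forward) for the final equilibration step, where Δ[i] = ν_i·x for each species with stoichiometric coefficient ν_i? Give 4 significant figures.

x = -2.022 M

Q₀ = 1182 vs Keq = 10.61 ⇒ Q>K, reverse
Step 1:
                   G          M          X
  init         3.609      7.503      8.284
  Δ            2.022     -2.022     -6.067
  eq           5.631      5.481      2.217
  solve Keq expr → x = -2.022; check Q = 10.61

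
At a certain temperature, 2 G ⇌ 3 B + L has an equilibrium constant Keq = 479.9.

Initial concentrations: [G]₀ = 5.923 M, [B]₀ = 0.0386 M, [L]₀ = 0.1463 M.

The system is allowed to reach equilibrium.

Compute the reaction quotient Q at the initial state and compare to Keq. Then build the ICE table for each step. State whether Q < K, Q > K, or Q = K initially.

Q₀ = 2.3984e-07; Q < K (proceeds forward)

Q₀ = 2.3984e-07 vs Keq = 479.9 ⇒ Q<K, forward
Step 1:
                   G          B          L
  I            5.923     0.0386     0.1463
  C           -4.612      6.917      2.306
  E            1.311      6.956      2.452
  solve Keq expr → x = 2.306; check Q = 479.9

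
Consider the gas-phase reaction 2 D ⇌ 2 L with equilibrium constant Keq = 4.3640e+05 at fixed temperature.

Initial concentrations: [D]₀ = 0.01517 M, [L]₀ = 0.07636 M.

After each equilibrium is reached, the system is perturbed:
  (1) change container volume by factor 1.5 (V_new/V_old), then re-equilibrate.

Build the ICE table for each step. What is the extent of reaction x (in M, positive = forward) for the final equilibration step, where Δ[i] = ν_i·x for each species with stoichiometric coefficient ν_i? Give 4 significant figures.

x = 0 M

Q₀ = 25.34 vs Keq = 4.3640e+05 ⇒ Q<K, forward
Step 1:
                   D          L
  init       0.01517    0.07636
  Δ         -0.01503    0.01503
  eq      1.3835e-04    0.09139
  solve Keq expr → x = 0.007516; check Q = 4.3640e+05
Then change container volume by factor 1.5 (V_new/V_old).
Step 2:
                   D          L
  init    9.2230e-05    0.06093
  Δ                0          0
  eq      9.2230e-05    0.06093
  solve Keq expr → x = 0; check Q = 4.3640e+05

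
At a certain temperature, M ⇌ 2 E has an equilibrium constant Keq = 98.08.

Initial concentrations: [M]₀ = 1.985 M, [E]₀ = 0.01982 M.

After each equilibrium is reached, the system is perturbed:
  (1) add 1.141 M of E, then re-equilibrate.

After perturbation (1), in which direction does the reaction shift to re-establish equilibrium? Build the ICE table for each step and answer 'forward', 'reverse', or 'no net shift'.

Direction: reverse

Q₀ = 1.9790e-04 vs Keq = 98.08 ⇒ Q<K, forward
Step 1:
                    M           E
  Initial       1.985     0.01982
  Change       -1.845       3.689
  Equil        0.1403       3.709
  solve Keq expr → x = 1.845; check Q = 98.08
Then add 1.141 M of E.
Step 2:
                    M           E
  Initial      0.1403        4.85
  Change      0.08337     -0.1667
  Equil        0.2236       4.684
  solve Keq expr → x = -0.08337; check Q = 98.08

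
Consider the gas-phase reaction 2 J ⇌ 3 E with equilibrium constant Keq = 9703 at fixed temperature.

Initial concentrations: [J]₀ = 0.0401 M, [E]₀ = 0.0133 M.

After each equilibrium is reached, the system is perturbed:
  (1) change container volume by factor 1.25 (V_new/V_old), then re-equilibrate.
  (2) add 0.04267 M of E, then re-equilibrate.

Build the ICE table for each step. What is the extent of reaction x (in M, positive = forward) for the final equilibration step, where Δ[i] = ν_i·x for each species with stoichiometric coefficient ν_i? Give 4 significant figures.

x = -9.0886e-05 M

Q₀ = 0.001463 vs Keq = 9703 ⇒ Q<K, forward
Step 1:
                   J          E
  Initial     0.0401     0.0133
  Change     -0.0399    0.05985
  Equil   2.0084e-04    0.07315
  solve Keq expr → x = 0.01995; check Q = 9703
Then change container volume by factor 1.25 (V_new/V_old).
Step 2:
                   J          E
  Initial 1.6067e-04    0.05852
  Change  -1.6870e-05 2.5304e-05
  Equil   1.4380e-04    0.05854
  solve Keq expr → x = 8.4348e-06; check Q = 9703
Then add 0.04267 M of E.
Step 3:
                   J          E
  Initial 1.4380e-04     0.1012
  Change  1.8177e-04 -2.7266e-04
  Equil   3.2558e-04     0.1009
  solve Keq expr → x = -9.0886e-05; check Q = 9703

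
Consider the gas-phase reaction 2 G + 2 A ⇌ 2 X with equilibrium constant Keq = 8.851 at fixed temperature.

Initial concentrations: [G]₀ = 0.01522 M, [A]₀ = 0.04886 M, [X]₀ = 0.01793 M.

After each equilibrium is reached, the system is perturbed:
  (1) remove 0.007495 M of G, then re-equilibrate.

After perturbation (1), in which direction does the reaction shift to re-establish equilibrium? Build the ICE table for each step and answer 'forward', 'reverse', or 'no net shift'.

Direction: reverse

Q₀ = 581.3 vs Keq = 8.851 ⇒ Q>K, reverse
Step 1:
                    G           A           X
  init        0.01522     0.04886     0.01793
  Δ           0.01279     0.01279    -0.01279
  eq          0.02801     0.06165    0.005138
  solve Keq expr → x = -0.006396; check Q = 8.851
Then remove 0.007495 M of G.
Step 2:
                    G           A           X
  init        0.02052     0.06165    0.005138
  Δ          0.001102    0.001102   -0.001102
  eq          0.02162     0.06275    0.004036
  solve Keq expr → x = -5.5089e-04; check Q = 8.851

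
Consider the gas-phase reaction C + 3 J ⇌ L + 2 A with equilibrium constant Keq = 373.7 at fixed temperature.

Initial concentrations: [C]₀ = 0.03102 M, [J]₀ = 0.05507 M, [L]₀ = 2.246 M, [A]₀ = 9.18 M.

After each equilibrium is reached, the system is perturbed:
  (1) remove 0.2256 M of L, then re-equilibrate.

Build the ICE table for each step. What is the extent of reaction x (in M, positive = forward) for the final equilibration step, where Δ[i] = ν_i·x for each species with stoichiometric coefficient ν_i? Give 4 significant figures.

Q₀ = 3.6535e+07 vs Keq = 373.7 ⇒ Q>K, reverse
Step 1:
                    C           J           L           A
  I           0.03102     0.05507       2.246        9.18
  C            0.3219      0.9656     -0.3219     -0.6437
  E            0.3529       1.021       1.924       8.536
  solve Keq expr → x = -0.3219; check Q = 373.7
Then remove 0.2256 M of L.
Step 2:
                    C           J           L           A
  I            0.3529       1.021       1.699       8.536
  C         -0.009687    -0.02906    0.009687     0.01937
  E            0.3432      0.9916       1.708       8.556
  solve Keq expr → x = 0.009687; check Q = 373.7

x = 0.009687 M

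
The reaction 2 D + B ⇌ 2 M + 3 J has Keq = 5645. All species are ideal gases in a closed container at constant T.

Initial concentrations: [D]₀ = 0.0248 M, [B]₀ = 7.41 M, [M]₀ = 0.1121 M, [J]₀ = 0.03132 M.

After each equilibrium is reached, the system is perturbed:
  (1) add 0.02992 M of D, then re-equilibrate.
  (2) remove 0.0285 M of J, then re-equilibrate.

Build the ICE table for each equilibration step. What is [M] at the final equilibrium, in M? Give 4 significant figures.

Q₀ = 8.4714e-05 vs Keq = 5645 ⇒ Q<K, forward
Step 1:
                  D         B         M         J
  Initial    0.0248      7.41    0.1121   0.03132
  Change   -0.02479  -0.01239   0.02479   0.03718
  Equil   1.2010e-05     7.398    0.1369    0.0685
  solve Keq expr → x = 0.01239; check Q = 5645
Then add 0.02992 M of D.
Step 2:
                  D         B         M         J
  Initial   0.02993     7.398    0.1369    0.0685
  Change    -0.0299  -0.01495    0.0299   0.04485
  Equil   3.1180e-05     7.383    0.1668    0.1134
  solve Keq expr → x = 0.01495; check Q = 5645
Then remove 0.0285 M of J.
Step 3:
                  D         B         M         J
  Initial 3.1180e-05     7.383    0.1668   0.08485
  Change  -1.0979e-05 -5.4893e-06 1.0979e-05 1.6468e-05
  Equil   2.0202e-05     7.383    0.1668   0.08487
  solve Keq expr → x = 5.4893e-06; check Q = 5645

[M]_eq = 0.1668 M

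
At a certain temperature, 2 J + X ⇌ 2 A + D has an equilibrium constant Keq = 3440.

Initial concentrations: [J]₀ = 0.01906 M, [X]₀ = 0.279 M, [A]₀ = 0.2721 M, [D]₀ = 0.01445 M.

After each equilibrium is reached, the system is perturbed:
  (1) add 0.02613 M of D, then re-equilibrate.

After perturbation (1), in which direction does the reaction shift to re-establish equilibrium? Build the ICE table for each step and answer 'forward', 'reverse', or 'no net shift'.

Q₀ = 10.56 vs Keq = 3440 ⇒ Q<K, forward
Step 1:
                   J          X          A          D
  init       0.01906      0.279     0.2721    0.01445
  Δ         -0.01761  -0.008805    0.01761   0.008805
  eq        0.001449     0.2702     0.2897    0.02326
  solve Keq expr → x = 0.008805; check Q = 3440
Then add 0.02613 M of D.
Step 2:
                   J          X          A          D
  init      0.001449     0.2702     0.2897    0.04939
  Δ       6.4969e-04 3.2485e-04 -6.4969e-04 -3.2485e-04
  eq        0.002099     0.2705     0.2891    0.04906
  solve Keq expr → x = -3.2485e-04; check Q = 3440

Direction: reverse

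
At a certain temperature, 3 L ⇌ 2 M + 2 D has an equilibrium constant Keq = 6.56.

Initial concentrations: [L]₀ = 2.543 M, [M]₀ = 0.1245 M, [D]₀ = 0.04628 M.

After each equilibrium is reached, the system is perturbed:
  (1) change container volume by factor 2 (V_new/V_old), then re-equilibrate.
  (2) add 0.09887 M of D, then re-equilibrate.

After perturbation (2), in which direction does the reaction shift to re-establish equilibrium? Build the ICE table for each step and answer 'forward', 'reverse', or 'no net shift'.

Direction: reverse

Q₀ = 2.0188e-06 vs Keq = 6.56 ⇒ Q<K, forward
Step 1:
                   L          M          D
  init         2.543     0.1245    0.04628
  Δ           -1.798      1.199      1.199
  eq          0.7451      1.323      1.245
  solve Keq expr → x = 0.5993; check Q = 6.56
Then change container volume by factor 2 (V_new/V_old).
Step 2:
                   L          M          D
  init        0.3725     0.6616     0.6225
  Δ         -0.05437    0.03625    0.03625
  eq          0.3182     0.6978     0.6587
  solve Keq expr → x = 0.01812; check Q = 6.56
Then add 0.09887 M of D.
Step 3:
                   L          M          D
  init        0.3182     0.6978     0.7576
  Δ           0.0218   -0.01454   -0.01454
  eq            0.34     0.6833      0.743
  solve Keq expr → x = -0.007268; check Q = 6.56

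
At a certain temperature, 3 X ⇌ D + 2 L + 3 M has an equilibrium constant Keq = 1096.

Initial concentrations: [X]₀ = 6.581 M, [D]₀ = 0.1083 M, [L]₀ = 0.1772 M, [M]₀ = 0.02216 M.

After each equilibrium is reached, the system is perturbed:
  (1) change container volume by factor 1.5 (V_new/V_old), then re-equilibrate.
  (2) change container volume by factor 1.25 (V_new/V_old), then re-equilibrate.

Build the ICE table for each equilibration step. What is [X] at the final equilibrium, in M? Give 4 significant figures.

[X]_eq = 0.4927 M

Q₀ = 1.2983e-10 vs Keq = 1096 ⇒ Q<K, forward
Step 1:
                    X           D           L           M
  init          6.581      0.1083      0.1772     0.02216
  Δ            -5.142       1.714       3.428       5.142
  eq            1.439       1.822       3.605       5.165
  solve Keq expr → x = 1.714; check Q = 1096
Then change container volume by factor 1.5 (V_new/V_old).
Step 2:
                    X           D           L           M
  init         0.9591       1.215       2.404       3.443
  Δ           -0.2326     0.07754      0.1551      0.2326
  eq           0.7265       1.292       2.559       3.676
  solve Keq expr → x = 0.07754; check Q = 1096
Then change container volume by factor 1.25 (V_new/V_old).
Step 3:
                    X           D           L           M
  init         0.5812       1.034       2.047       2.941
  Δ          -0.08849      0.0295     0.05899     0.08849
  eq           0.4927       1.063       2.106       3.029
  solve Keq expr → x = 0.0295; check Q = 1096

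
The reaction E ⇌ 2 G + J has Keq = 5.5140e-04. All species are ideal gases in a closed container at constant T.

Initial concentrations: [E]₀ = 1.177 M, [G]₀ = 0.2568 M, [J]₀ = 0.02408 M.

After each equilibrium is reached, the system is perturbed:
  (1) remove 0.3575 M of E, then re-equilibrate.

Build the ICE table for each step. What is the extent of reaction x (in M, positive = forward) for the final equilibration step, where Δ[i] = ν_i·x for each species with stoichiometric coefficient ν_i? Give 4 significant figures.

Q₀ = 0.001349 vs Keq = 5.5140e-04 ⇒ Q>K, reverse
Step 1:
                    E           G           J
  Initial       1.177      0.2568     0.02408
  Change      0.01199    -0.02397    -0.01199
  Equil         1.189      0.2328     0.01209
  solve Keq expr → x = -0.01199; check Q = 5.5140e-04
Then remove 0.3575 M of E.
Step 2:
                    E           G           J
  Initial      0.8315      0.2328     0.01209
  Change     0.003129   -0.006258   -0.003129
  Equil        0.8346      0.2266    0.008965
  solve Keq expr → x = -0.003129; check Q = 5.5140e-04

x = -0.003129 M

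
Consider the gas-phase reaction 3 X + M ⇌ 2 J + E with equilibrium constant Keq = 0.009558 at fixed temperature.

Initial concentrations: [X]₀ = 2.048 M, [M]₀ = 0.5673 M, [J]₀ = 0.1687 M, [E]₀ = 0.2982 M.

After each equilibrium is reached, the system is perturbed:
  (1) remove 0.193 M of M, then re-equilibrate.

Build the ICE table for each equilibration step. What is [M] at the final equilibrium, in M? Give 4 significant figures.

[M]_eq = 0.3309 M

Q₀ = 0.001742 vs Keq = 0.009558 ⇒ Q<K, forward
Step 1:
                    X           M           J           E
  I             2.048      0.5673      0.1687      0.2982
  C           -0.1873    -0.06244      0.1249     0.06244
  E             1.861      0.5049      0.2936      0.3606
  solve Keq expr → x = 0.06244; check Q = 0.009558
Then remove 0.193 M of M.
Step 2:
                    X           M           J           E
  I             1.861      0.3119      0.2936      0.3606
  C           0.05708     0.01903    -0.03805    -0.01903
  E             1.918      0.3309      0.2555      0.3416
  solve Keq expr → x = -0.01903; check Q = 0.009558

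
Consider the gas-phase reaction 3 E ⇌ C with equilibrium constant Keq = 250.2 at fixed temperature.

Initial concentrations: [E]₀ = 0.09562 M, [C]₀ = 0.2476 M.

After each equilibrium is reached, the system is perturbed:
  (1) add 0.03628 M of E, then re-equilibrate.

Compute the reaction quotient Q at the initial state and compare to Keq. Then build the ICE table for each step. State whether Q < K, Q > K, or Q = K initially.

Q₀ = 283.2 vs Keq = 250.2 ⇒ Q>K, reverse
Step 1:
                  E         C
  init      0.09562    0.2476
  Δ         0.00386 -0.001287
  eq        0.09948    0.2463
  solve Keq expr → x = -0.001287; check Q = 250.2
Then add 0.03628 M of E.
Step 2:
                  E         C
  init       0.1358    0.2463
  Δ        -0.03474   0.01158
  eq          0.101    0.2579
  solve Keq expr → x = 0.01158; check Q = 250.2

Q₀ = 283.2; Q > K (proceeds reverse)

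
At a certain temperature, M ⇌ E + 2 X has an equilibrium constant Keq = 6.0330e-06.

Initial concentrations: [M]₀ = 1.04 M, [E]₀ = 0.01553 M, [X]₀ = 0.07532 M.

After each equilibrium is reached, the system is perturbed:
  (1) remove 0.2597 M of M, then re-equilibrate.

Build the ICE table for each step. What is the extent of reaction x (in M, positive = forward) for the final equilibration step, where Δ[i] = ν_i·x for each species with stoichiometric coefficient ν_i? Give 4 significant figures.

Q₀ = 8.4715e-05 vs Keq = 6.0330e-06 ⇒ Q>K, reverse
Step 1:
                  M         E         X
  Initial      1.04   0.01553   0.07532
  Change    0.01293  -0.01293  -0.02587
  Equil       1.053  0.002597   0.04945
  solve Keq expr → x = -0.01293; check Q = 6.0330e-06
Then remove 0.2597 M of M.
Step 2:
                  M         E         X
  Initial    0.7932  0.002597   0.04945
  Change  5.4928e-04 -5.4928e-04 -0.001099
  Equil      0.7938  0.002048   0.04836
  solve Keq expr → x = -5.4928e-04; check Q = 6.0330e-06

x = -5.4928e-04 M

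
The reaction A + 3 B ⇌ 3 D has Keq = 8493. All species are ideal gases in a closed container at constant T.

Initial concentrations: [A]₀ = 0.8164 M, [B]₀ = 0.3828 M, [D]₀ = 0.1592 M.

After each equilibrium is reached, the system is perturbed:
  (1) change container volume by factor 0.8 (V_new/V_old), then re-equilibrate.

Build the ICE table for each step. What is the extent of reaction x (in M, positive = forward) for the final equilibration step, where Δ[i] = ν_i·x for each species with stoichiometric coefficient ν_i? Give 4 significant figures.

Q₀ = 0.08811 vs Keq = 8493 ⇒ Q<K, forward
Step 1:
                   A          B          D
  I           0.8164     0.3828     0.1592
  C          -0.1181    -0.3544     0.3544
  E           0.6983    0.02838     0.5136
  solve Keq expr → x = 0.1181; check Q = 8493
Then change container volume by factor 0.8 (V_new/V_old).
Step 2:
                   A          B          D
  I           0.8728    0.03547      0.642
  C       -8.0296e-04  -0.002409   0.002409
  E            0.872    0.03306     0.6444
  solve Keq expr → x = 8.0296e-04; check Q = 8493

x = 8.0296e-04 M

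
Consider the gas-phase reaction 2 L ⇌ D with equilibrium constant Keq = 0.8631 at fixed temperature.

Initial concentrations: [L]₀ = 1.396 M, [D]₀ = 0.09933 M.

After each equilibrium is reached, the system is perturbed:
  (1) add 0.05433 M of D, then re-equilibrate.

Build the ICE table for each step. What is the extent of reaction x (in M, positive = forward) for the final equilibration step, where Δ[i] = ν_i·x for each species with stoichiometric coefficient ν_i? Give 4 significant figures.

x = -0.01544 M

Q₀ = 0.05097 vs Keq = 0.8631 ⇒ Q<K, forward
Step 1:
                   L          D
  I            1.396    0.09933
  C          -0.6818     0.3409
  E           0.7142     0.4402
  solve Keq expr → x = 0.3409; check Q = 0.8631
Then add 0.05433 M of D.
Step 2:
                   L          D
  I           0.7142     0.4946
  C          0.03088   -0.01544
  E           0.7451     0.4791
  solve Keq expr → x = -0.01544; check Q = 0.8631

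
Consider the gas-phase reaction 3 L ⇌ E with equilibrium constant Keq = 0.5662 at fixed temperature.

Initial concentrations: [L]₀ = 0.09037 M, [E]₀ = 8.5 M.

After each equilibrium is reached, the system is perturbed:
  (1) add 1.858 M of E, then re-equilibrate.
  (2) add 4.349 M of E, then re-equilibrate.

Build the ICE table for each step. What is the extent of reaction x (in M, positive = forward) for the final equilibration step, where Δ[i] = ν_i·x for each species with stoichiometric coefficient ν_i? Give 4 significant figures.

Q₀ = 1.1517e+04 vs Keq = 0.5662 ⇒ Q>K, reverse
Step 1:
                   L          E
  Initial    0.09037        8.5
  Change         2.3    -0.7667
  Equil         2.39      7.733
  solve Keq expr → x = -0.7667; check Q = 0.5662
Then add 1.858 M of E.
Step 2:
                   L          E
  Initial       2.39      9.591
  Change      0.1727   -0.05757
  Equil        2.563      9.534
  solve Keq expr → x = -0.05757; check Q = 0.5662
Then add 4.349 M of E.
Step 3:
                   L          E
  Initial      2.563      13.88
  Change      0.3343    -0.1114
  Equil        2.897      13.77
  solve Keq expr → x = -0.1114; check Q = 0.5662

x = -0.1114 M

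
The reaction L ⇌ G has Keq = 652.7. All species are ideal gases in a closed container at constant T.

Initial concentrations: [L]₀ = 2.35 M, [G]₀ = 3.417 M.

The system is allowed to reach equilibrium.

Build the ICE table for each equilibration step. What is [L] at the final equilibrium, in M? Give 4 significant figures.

Q₀ = 1.454 vs Keq = 652.7 ⇒ Q<K, forward
Step 1:
                   L          G
  I             2.35      3.417
  C           -2.341      2.341
  E         0.008822      5.758
  solve Keq expr → x = 2.341; check Q = 652.7

[L]_eq = 0.008822 M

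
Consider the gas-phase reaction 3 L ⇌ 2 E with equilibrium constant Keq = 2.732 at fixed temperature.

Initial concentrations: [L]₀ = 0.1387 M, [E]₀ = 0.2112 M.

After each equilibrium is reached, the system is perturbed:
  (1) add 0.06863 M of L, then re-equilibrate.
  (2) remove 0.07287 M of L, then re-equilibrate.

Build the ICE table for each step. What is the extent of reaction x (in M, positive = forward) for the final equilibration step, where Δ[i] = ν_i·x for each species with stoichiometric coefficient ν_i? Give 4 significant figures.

x = -0.01549 M

Q₀ = 16.72 vs Keq = 2.732 ⇒ Q>K, reverse
Step 1:
                   L          E
  init        0.1387     0.2112
  Δ          0.07385   -0.04923
  eq          0.2125      0.162
  solve Keq expr → x = -0.02462; check Q = 2.732
Then add 0.06863 M of L.
Step 2:
                   L          E
  init        0.2812      0.162
  Δ          -0.0438     0.0292
  eq          0.2374     0.1912
  solve Keq expr → x = 0.0146; check Q = 2.732
Then remove 0.07287 M of L.
Step 3:
                   L          E
  init        0.1645     0.1912
  Δ          0.04647   -0.03098
  eq           0.211     0.1602
  solve Keq expr → x = -0.01549; check Q = 2.732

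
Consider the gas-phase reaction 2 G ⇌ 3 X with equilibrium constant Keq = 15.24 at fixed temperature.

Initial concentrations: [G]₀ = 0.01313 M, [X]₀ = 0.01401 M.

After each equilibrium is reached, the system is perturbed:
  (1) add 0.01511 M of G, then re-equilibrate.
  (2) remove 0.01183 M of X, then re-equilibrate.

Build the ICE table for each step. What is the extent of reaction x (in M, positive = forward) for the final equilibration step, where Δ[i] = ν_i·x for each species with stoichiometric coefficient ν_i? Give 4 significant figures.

x = 4.3602e-04 M

Q₀ = 0.01595 vs Keq = 15.24 ⇒ Q<K, forward
Step 1:
                   G          X
  Initial    0.01313    0.01401
  Change    -0.01169    0.01754
  Equil     0.001436    0.03155
  solve Keq expr → x = 0.005847; check Q = 15.24
Then add 0.01511 M of G.
Step 2:
                   G          X
  Initial    0.01655    0.03155
  Change    -0.01352    0.02028
  Equil     0.003023    0.05184
  solve Keq expr → x = 0.006761; check Q = 15.24
Then remove 0.01183 M of X.
Step 3:
                   G          X
  Initial   0.003023    0.04001
  Change  -8.7204e-04   0.001308
  Equil     0.002151    0.04131
  solve Keq expr → x = 4.3602e-04; check Q = 15.24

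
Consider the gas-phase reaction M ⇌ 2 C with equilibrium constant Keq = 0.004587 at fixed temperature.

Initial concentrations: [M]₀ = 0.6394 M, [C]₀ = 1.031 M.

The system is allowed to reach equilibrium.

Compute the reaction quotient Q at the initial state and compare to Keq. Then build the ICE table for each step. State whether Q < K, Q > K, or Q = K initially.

Q₀ = 1.662 vs Keq = 0.004587 ⇒ Q>K, reverse
Step 1:
                    M           C
  init         0.6394       1.031
  Δ            0.4797     -0.9594
  eq            1.119     0.07165
  solve Keq expr → x = -0.4797; check Q = 0.004587

Q₀ = 1.662; Q > K (proceeds reverse)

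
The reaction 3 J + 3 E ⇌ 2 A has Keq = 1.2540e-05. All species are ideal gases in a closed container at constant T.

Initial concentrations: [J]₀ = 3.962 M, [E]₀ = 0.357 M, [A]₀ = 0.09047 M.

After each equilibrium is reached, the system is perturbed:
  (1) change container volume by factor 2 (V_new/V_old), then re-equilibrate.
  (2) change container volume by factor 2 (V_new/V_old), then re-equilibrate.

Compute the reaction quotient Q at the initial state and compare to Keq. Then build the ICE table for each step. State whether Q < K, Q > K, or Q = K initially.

Q₀ = 0.002892; Q > K (proceeds reverse)

Q₀ = 0.002892 vs Keq = 1.2540e-05 ⇒ Q>K, reverse
Step 1:
                   J          E          A
  init         3.962      0.357    0.09047
  Δ           0.1212     0.1212   -0.08081
  eq           4.083     0.4782   0.009662
  solve Keq expr → x = -0.0404; check Q = 1.2540e-05
Then change container volume by factor 2 (V_new/V_old).
Step 2:
                   J          E          A
  init         2.042     0.2391   0.004831
  Δ         0.005366   0.005366  -0.003578
  eq           2.047     0.2445   0.001254
  solve Keq expr → x = -0.001789; check Q = 1.2540e-05
Then change container volume by factor 2 (V_new/V_old).
Step 3:
                   J          E          A
  init         1.023     0.1222 6.2680e-04
  Δ       7.0288e-04 7.0288e-04 -4.6859e-04
  eq           1.024     0.1229 1.5822e-04
  solve Keq expr → x = -2.3429e-04; check Q = 1.2540e-05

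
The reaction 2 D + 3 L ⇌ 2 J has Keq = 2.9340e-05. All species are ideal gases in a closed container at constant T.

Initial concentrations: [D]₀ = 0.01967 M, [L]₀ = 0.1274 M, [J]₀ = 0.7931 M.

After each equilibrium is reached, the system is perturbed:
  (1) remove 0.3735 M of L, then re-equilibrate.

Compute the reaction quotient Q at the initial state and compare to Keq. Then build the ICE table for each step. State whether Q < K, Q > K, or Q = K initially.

Q₀ = 7.8621e+05 vs Keq = 2.9340e-05 ⇒ Q>K, reverse
Step 1:
                   D          L          J
  init       0.01967     0.1274     0.7931
  Δ           0.7866       1.18    -0.7866
  eq          0.8062      1.307   0.006527
  solve Keq expr → x = -0.3933; check Q = 2.9340e-05
Then remove 0.3735 M of L.
Step 2:
                   D          L          J
  init        0.8062     0.9338   0.006527
  Δ          0.00255   0.003825   -0.00255
  eq          0.8088     0.9376   0.003977
  solve Keq expr → x = -0.001275; check Q = 2.9340e-05

Q₀ = 7.8621e+05; Q > K (proceeds reverse)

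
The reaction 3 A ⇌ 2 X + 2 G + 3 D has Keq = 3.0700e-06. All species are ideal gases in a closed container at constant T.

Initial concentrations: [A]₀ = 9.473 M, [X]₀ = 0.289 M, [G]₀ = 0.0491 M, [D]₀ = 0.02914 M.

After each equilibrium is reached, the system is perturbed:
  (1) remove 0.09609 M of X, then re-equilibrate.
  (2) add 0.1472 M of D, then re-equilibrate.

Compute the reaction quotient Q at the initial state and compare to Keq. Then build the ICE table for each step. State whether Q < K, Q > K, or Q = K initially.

Q₀ = 5.8609e-12; Q < K (proceeds forward)

Q₀ = 5.8609e-12 vs Keq = 3.0700e-06 ⇒ Q<K, forward
Step 1:
                  A         X         G         D
  init        9.473     0.289    0.0491   0.02914
  Δ         -0.3958    0.2638    0.2638    0.3958
  eq          9.077    0.5528    0.3129    0.4249
  solve Keq expr → x = 0.1319; check Q = 3.0700e-06
Then remove 0.09609 M of X.
Step 2:
                  A         X         G         D
  init        9.077    0.4568    0.3129    0.4249
  Δ        -0.02692   0.01795   0.01795   0.02692
  eq           9.05    0.4747    0.3309    0.4518
  solve Keq expr → x = 0.008975; check Q = 3.0700e-06
Then add 0.1472 M of D.
Step 3:
                  A         X         G         D
  init         9.05    0.4747    0.3309     0.599
  Δ         0.06557  -0.04371  -0.04371  -0.06557
  eq          9.116     0.431    0.2872    0.5335
  solve Keq expr → x = -0.02186; check Q = 3.0700e-06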